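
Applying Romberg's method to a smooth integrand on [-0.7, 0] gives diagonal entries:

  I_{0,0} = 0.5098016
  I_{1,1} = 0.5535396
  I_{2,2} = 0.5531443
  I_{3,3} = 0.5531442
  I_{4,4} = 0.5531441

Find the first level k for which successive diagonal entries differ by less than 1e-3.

k = 2

|I_{1,1} − I_{0,0}| = 0.0437380 ≥ 1e-3
|I_{2,2} − I_{1,1}| = 0.0003953 < 1e-3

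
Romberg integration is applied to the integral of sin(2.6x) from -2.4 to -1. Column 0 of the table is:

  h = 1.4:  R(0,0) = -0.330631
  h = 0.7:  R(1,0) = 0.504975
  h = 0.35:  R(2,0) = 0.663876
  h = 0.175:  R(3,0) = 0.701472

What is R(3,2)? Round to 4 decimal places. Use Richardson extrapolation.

R(2,1) = (4·0.663876 − 0.504975) / 3 = 0.716843
R(3,1) = 0.701472 + (0.701472 − 0.663876)/3 = 0.714004
R(3,2) = 0.714004 + (0.714004 − 0.716843)/15 = 0.713815

0.7138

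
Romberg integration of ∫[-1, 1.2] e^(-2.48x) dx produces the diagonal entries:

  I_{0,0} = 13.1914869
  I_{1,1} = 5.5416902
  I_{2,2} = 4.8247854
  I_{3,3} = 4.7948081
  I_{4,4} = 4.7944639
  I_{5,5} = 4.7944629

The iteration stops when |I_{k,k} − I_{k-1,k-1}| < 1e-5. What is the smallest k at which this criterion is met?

|I_{1,1} − I_{0,0}| = 7.6497967 ≥ 1e-5
|I_{2,2} − I_{1,1}| = 0.7169048 ≥ 1e-5
|I_{3,3} − I_{2,2}| = 0.0299773 ≥ 1e-5
|I_{4,4} − I_{3,3}| = 0.0003442 ≥ 1e-5
|I_{5,5} − I_{4,4}| = 0.0000010 < 1e-5

k = 5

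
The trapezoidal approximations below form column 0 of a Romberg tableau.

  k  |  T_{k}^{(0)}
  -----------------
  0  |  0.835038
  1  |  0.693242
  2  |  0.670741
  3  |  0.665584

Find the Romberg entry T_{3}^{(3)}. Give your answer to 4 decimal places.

T_{1}^{(1)} = 0.693242 + (0.693242 − 0.835038)/3 = 0.645977
T_{2}^{(1)} = 0.670741 + (0.670741 − 0.693242)/3 = 0.663241
T_{3}^{(1)} = 0.665584 + (0.665584 − 0.670741)/3 = 0.663865
T_{2}^{(2)} = 0.663241 + (0.663241 − 0.645977)/15 = 0.664392
T_{3}^{(2)} = (16·0.663865 − 0.663241) / 15 = 0.663907
T_{3}^{(3)} = 0.663907 + (0.663907 − 0.664392)/63 = 0.663899

0.6639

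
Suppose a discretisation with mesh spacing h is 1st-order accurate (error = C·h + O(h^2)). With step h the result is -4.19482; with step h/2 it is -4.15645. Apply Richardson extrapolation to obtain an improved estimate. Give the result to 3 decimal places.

-4.118

Extrapolated value = (2·A(h/2) − A(h)) / (2 − 1)
= (2·(-4.15645) − (-4.19482)) / 1
= -4.11808 / 1 = -4.11808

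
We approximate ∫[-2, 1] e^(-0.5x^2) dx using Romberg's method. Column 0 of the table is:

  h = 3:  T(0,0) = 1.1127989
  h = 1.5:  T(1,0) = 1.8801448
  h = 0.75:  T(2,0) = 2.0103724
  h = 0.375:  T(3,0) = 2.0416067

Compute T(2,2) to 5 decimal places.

Richardson extrapolation on the trapezoidal column (denominator 4−1=3):
T(1,1) = 1.8801448 + (1.8801448 − 1.1127989)/3 = 2.1359268
T(2,1) = (4·2.0103724 − 1.8801448) / 3 = 2.0537816
T(2,2) = (16·2.0537816 − 2.1359268) / 15 = 2.0483053
(Column j=1 coincides with Simpson's rule on the same nodes.)

2.04831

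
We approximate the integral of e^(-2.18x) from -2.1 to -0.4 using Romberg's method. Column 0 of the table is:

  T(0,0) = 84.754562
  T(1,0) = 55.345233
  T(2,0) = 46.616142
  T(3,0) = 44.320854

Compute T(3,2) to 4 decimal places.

43.5457

Richardson extrapolation on the trapezoidal column (denominator 4−1=3):
T(2,1) = 46.616142 + (46.616142 − 55.345233)/3 = 43.706445
T(3,1) = 44.320854 + (44.320854 − 46.616142)/3 = 43.555758
T(3,2) = 43.555758 + (43.555758 − 43.706445)/15 = 43.545712
(Column j=1 coincides with Simpson's rule on the same nodes.)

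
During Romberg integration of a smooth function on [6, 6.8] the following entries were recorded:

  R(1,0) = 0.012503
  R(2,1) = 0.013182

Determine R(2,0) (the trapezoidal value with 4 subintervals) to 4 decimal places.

0.0130

From R(2,1) = (4·R(2,0) − R(1,0))/3, solve for R(2,0):
4·R(2,0) = 3·0.013182 + 0.012503 = 0.052049
R(2,0) = 0.013012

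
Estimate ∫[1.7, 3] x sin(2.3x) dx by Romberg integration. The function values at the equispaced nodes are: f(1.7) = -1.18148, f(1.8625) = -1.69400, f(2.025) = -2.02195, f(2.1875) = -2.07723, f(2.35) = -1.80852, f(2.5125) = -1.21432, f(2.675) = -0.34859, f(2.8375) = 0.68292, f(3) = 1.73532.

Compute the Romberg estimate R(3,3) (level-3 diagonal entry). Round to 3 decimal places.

R(0,0) (trapezoid, 1 panel, h=1.3000): 0.36000
R(1,0) (trapezoid, 2 panels, h=0.6500): -0.99554
R(2,0) (trapezoid, 4 panels, h=0.3250): -1.26820
R(3,0) (trapezoid, 8 panels, h=0.1625): -1.33328
R(1,1) = -0.99554 + (-0.99554 − 0.36000)/3 = -1.44739
R(2,1) = -1.26820 + (-1.26820 − (-0.99554))/3 = -1.35909
R(3,1) = -1.33328 + (-1.33328 − (-1.26820))/3 = -1.35497
R(2,2) = -1.35909 + (-1.35909 − (-1.44739))/15 = -1.35320
R(3,2) = -1.35497 + (-1.35497 − (-1.35909))/15 = -1.35470
R(3,3) = -1.35470 + (-1.35470 − (-1.35320))/63 = -1.35472

-1.355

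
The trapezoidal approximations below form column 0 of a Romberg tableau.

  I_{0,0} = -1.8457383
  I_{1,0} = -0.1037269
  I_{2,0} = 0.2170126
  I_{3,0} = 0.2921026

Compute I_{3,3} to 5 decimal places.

0.31673

Richardson extrapolation on the trapezoidal column (denominator 4−1=3):
I_{1,1} = (4·(-0.1037269) − (-1.8457383)) / 3 = 0.4769436
I_{2,1} = 0.2170126 + (0.2170126 − (-0.1037269))/3 = 0.3239258
I_{3,1} = 0.2921026 + (0.2921026 − 0.2170126)/3 = 0.3171326
I_{2,2} = (16·0.3239258 − 0.4769436) / 15 = 0.3137246
I_{3,2} = 0.3171326 + (0.3171326 − 0.3239258)/15 = 0.3166797
I_{3,3} = 0.3166797 + (0.3166797 − 0.3137246)/63 = 0.3167266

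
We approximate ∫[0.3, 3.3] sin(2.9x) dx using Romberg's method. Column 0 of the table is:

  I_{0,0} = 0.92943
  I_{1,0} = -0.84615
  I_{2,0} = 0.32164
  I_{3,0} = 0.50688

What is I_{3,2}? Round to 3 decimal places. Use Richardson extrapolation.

I_{2,1} = 0.32164 + (0.32164 − (-0.84615))/3 = 0.71090
I_{3,1} = 0.50688 + (0.50688 − 0.32164)/3 = 0.56863
I_{3,2} = (16·0.56863 − 0.71090) / 15 = 0.55915

0.559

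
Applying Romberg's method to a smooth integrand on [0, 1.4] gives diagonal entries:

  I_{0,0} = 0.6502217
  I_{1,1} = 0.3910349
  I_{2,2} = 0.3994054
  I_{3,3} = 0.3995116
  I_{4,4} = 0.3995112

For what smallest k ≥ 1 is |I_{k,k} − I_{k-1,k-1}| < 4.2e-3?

|I_{1,1} − I_{0,0}| = 0.2591868 ≥ 4.2e-3
|I_{2,2} − I_{1,1}| = 0.0083705 ≥ 4.2e-3
|I_{3,3} − I_{2,2}| = 0.0001062 < 4.2e-3

k = 3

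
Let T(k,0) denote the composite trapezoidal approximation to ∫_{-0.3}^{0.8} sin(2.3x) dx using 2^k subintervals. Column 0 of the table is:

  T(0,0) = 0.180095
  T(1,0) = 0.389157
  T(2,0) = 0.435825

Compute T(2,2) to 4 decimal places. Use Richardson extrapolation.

Richardson extrapolation on the trapezoidal column (denominator 4−1=3):
T(1,1) = 0.389157 + (0.389157 − 0.180095)/3 = 0.458844
T(2,1) = (4·0.435825 − 0.389157) / 3 = 0.451381
T(2,2) = 0.451381 + (0.451381 − 0.458844)/15 = 0.450883

0.4509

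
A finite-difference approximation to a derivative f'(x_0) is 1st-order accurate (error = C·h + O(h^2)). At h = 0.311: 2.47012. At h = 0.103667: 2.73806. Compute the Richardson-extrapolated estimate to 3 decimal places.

The leading error scales as h; refining by a factor of 3 reduces it by 3^1 = 3.
Extrapolated value = (3·A(h/3) − A(h)) / (3 − 1)
= (3·2.73806 − 2.47012) / 2
= 5.74406 / 2 = 2.87203

2.872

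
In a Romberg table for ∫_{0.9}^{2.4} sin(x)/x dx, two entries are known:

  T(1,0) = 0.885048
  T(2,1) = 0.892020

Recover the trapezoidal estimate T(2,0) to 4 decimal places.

0.8903

From T(2,1) = (4·T(2,0) − T(1,0))/3, solve for T(2,0):
4·T(2,0) = 3·0.892020 + 0.885048 = 3.561108
T(2,0) = 0.890277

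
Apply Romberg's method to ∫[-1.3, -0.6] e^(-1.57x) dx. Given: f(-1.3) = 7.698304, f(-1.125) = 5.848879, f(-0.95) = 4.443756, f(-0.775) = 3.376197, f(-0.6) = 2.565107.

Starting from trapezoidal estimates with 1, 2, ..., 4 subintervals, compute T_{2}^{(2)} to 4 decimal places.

3.2696

T_{0}^{(0)} (trapezoid, 1 panel, h=0.7000): 3.592194
T_{1}^{(0)} (trapezoid, 2 panels, h=0.3500): 3.351412
T_{2}^{(0)} (trapezoid, 4 panels, h=0.1750): 3.290094
T_{1}^{(1)} = 3.351412 + (3.351412 − 3.592194)/3 = 3.271151
T_{2}^{(1)} = 3.290094 + (3.290094 − 3.351412)/3 = 3.269655
T_{2}^{(2)} = 3.269655 + (3.269655 − 3.271151)/15 = 3.269555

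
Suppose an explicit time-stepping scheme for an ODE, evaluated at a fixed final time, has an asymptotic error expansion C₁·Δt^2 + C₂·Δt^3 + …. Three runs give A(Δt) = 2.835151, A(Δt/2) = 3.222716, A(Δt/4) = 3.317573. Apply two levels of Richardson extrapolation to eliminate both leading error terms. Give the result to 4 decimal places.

3.3488

First eliminate the Δt^2 term (factor 2^2 = 4):
  B₁ = (4·3.222716 − 2.835151)/3 = 3.351904
  B₂ = (4·3.317573 − 3.222716)/3 = 3.349192
Then eliminate the Δt^3 term (factor 2^3 = 8):
  (8·3.349192 − 3.351904)/7 = 3.348805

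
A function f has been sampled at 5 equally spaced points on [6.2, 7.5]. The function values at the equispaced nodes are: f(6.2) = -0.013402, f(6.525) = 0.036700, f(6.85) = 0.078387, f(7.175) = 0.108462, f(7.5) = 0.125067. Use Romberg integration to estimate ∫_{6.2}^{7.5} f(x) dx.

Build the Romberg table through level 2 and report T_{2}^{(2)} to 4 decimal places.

T_{0}^{(0)} (trapezoid, 1 panel, h=1.3000): 0.072582
T_{1}^{(0)} (trapezoid, 2 panels, h=0.6500): 0.087243
T_{2}^{(0)} (trapezoid, 4 panels, h=0.3250): 0.090799
T_{1}^{(1)} = 0.087243 + (0.087243 − 0.072582)/3 = 0.092130
T_{2}^{(1)} = 0.090799 + (0.090799 − 0.087243)/3 = 0.091984
T_{2}^{(2)} = 0.091984 + (0.091984 − 0.092130)/15 = 0.091974

0.0920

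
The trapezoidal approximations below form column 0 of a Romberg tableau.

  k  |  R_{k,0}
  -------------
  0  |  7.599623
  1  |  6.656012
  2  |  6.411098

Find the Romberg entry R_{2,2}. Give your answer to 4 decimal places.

R_{1,1} = (4·6.656012 − 7.599623) / 3 = 6.341475
R_{2,1} = (4·6.411098 − 6.656012) / 3 = 6.329460
R_{2,2} = (16·6.329460 − 6.341475) / 15 = 6.328659

6.3287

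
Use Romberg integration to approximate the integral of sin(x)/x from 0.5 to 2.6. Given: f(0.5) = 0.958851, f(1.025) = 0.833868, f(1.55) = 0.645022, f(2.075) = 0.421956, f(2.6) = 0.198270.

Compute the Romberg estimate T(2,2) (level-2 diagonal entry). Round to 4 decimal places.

T(0,0) (trapezoid, 1 panel, h=2.1000): 1.214977
T(1,0) (trapezoid, 2 panels, h=1.0500): 1.284762
T(2,0) (trapezoid, 4 panels, h=0.5250): 1.301688
T(1,1) = 1.284762 + (1.284762 − 1.214977)/3 = 1.308024
T(2,1) = 1.301688 + (1.301688 − 1.284762)/3 = 1.307330
T(2,2) = 1.307330 + (1.307330 − 1.308024)/15 = 1.307284

1.3073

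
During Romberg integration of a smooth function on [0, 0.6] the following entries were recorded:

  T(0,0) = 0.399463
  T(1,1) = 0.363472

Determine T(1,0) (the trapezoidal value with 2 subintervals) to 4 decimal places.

From T(1,1) = (4·T(1,0) − T(0,0))/3, solve for T(1,0):
4·T(1,0) = 3·0.363472 + 0.399463 = 1.489879
T(1,0) = 0.372470

0.3725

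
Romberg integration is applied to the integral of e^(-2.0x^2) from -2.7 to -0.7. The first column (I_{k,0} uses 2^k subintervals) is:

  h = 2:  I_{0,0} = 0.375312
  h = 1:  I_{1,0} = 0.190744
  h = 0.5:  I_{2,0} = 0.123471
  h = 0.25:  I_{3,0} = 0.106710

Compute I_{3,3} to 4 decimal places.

0.1012

Richardson extrapolation on the trapezoidal column (denominator 4−1=3):
I_{1,1} = 0.190744 + (0.190744 − 0.375312)/3 = 0.129221
I_{2,1} = (4·0.123471 − 0.190744) / 3 = 0.101047
I_{3,1} = 0.106710 + (0.106710 − 0.123471)/3 = 0.101123
I_{2,2} = (16·0.101047 − 0.129221) / 15 = 0.099169
I_{3,2} = 0.101123 + (0.101123 − 0.101047)/15 = 0.101128
I_{3,3} = 0.101128 + (0.101128 − 0.099169)/63 = 0.101159
(Column j=1 coincides with Simpson's rule on the same nodes.)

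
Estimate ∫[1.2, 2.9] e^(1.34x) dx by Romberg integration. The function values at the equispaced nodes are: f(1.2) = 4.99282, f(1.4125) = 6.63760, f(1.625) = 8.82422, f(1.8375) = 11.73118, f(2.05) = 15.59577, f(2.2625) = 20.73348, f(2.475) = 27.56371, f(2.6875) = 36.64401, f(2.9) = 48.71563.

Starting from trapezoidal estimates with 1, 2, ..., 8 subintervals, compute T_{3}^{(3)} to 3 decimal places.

32.629

T_{0}^{(0)} (trapezoid, 1 panel, h=1.7000): 45.65218
T_{1}^{(0)} (trapezoid, 2 panels, h=0.8500): 36.08250
T_{2}^{(0)} (trapezoid, 4 panels, h=0.4250): 33.50612
T_{3}^{(0)} (trapezoid, 8 panels, h=0.2125): 32.84914
T_{1}^{(1)} = 36.08250 + (36.08250 − 45.65218)/3 = 32.89261
T_{2}^{(1)} = 33.50612 + (33.50612 − 36.08250)/3 = 32.64733
T_{3}^{(1)} = 32.84914 + (32.84914 − 33.50612)/3 = 32.63015
T_{2}^{(2)} = 32.64733 + (32.64733 − 32.89261)/15 = 32.63098
T_{3}^{(2)} = 32.63015 + (32.63015 − 32.64733)/15 = 32.62900
T_{3}^{(3)} = 32.62900 + (32.62900 − 32.63098)/63 = 32.62897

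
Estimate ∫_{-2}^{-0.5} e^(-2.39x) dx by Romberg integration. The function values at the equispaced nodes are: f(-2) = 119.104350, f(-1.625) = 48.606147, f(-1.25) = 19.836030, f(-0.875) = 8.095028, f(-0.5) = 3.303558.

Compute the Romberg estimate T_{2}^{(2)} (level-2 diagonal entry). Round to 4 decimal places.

48.4888

T_{0}^{(0)} (trapezoid, 1 panel, h=1.5000): 91.805931
T_{1}^{(0)} (trapezoid, 2 panels, h=0.7500): 60.779988
T_{2}^{(0)} (trapezoid, 4 panels, h=0.3750): 51.652935
T_{1}^{(1)} = 60.779988 + (60.779988 − 91.805931)/3 = 50.438007
T_{2}^{(1)} = 51.652935 + (51.652935 − 60.779988)/3 = 48.610584
T_{2}^{(2)} = 48.610584 + (48.610584 − 50.438007)/15 = 48.488756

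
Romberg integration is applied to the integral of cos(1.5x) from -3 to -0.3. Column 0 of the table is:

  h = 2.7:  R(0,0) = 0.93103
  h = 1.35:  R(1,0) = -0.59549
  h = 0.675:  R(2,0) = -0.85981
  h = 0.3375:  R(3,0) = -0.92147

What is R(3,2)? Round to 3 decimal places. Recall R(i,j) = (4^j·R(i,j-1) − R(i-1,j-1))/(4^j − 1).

-0.942

Richardson extrapolation on the trapezoidal column (denominator 4−1=3):
R(2,1) = -0.85981 + (-0.85981 − (-0.59549))/3 = -0.94792
R(3,1) = (4·(-0.92147) − (-0.85981)) / 3 = -0.94202
R(3,2) = (16·(-0.94202) − (-0.94792)) / 15 = -0.94163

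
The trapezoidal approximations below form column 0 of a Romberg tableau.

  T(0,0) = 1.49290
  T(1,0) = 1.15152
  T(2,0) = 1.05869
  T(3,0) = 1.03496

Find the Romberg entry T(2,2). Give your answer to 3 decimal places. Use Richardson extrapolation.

1.027

Richardson extrapolation on the trapezoidal column (denominator 4−1=3):
T(1,1) = (4·1.15152 − 1.49290) / 3 = 1.03773
T(2,1) = (4·1.05869 − 1.15152) / 3 = 1.02775
T(2,2) = (16·1.02775 − 1.03773) / 15 = 1.02708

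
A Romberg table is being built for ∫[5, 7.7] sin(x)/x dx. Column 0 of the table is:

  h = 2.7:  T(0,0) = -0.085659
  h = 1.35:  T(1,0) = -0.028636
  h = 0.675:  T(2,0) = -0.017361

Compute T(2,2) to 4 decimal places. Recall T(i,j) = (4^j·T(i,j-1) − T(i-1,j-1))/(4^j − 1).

-0.0139

Richardson extrapolation on the trapezoidal column (denominator 4−1=3):
T(1,1) = -0.028636 + (-0.028636 − (-0.085659))/3 = -0.009628
T(2,1) = (4·(-0.017361) − (-0.028636)) / 3 = -0.013603
T(2,2) = -0.013603 + (-0.013603 − (-0.009628))/15 = -0.013868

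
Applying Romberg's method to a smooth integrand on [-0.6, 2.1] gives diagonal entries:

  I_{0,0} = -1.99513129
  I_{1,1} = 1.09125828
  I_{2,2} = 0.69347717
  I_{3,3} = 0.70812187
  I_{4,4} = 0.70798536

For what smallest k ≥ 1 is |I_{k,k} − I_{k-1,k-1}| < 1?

|I_{1,1} − I_{0,0}| = 3.08638957 ≥ 1
|I_{2,2} − I_{1,1}| = 0.39778111 < 1

k = 2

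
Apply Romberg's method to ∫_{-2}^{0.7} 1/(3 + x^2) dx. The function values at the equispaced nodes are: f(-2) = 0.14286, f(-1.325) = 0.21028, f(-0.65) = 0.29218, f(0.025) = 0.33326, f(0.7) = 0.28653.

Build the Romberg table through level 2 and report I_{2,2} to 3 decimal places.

0.717

I_{0,0} (trapezoid, 1 panel, h=2.7000): 0.57968
I_{1,0} (trapezoid, 2 panels, h=1.3500): 0.68428
I_{2,0} (trapezoid, 4 panels, h=0.6750): 0.70903
I_{1,1} = 0.68428 + (0.68428 − 0.57968)/3 = 0.71915
I_{2,1} = 0.70903 + (0.70903 − 0.68428)/3 = 0.71728
I_{2,2} = 0.71728 + (0.71728 − 0.71915)/15 = 0.71716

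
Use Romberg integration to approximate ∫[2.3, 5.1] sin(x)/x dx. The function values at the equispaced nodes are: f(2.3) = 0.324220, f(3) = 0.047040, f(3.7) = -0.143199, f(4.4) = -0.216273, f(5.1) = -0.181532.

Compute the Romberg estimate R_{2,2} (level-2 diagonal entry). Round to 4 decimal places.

-0.1909

R_{0,0} (trapezoid, 1 panel, h=2.8000): 0.199763
R_{1,0} (trapezoid, 2 panels, h=1.4000): -0.100597
R_{2,0} (trapezoid, 4 panels, h=0.7000): -0.168762
R_{1,1} = -0.100597 + (-0.100597 − 0.199763)/3 = -0.200717
R_{2,1} = -0.168762 + (-0.168762 − (-0.100597))/3 = -0.191484
R_{2,2} = -0.191484 + (-0.191484 − (-0.200717))/15 = -0.190868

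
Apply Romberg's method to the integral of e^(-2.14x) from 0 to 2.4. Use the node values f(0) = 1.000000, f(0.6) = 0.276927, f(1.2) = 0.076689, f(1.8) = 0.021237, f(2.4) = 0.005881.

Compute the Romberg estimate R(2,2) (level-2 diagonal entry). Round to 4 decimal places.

0.4667

R(0,0) (trapezoid, 1 panel, h=2.4000): 1.207057
R(1,0) (trapezoid, 2 panels, h=1.2000): 0.695555
R(2,0) (trapezoid, 4 panels, h=0.6000): 0.526676
R(1,1) = 0.695555 + (0.695555 − 1.207057)/3 = 0.525054
R(2,1) = 0.526676 + (0.526676 − 0.695555)/3 = 0.470383
R(2,2) = 0.470383 + (0.470383 − 0.525054)/15 = 0.466738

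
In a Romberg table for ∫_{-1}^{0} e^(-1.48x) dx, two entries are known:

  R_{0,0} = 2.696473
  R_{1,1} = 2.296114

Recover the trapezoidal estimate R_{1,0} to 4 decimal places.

2.3962

From R_{1,1} = (4·R_{1,0} − R_{0,0})/3, solve for R_{1,0}:
4·R_{1,0} = 3·2.296114 + 2.696473 = 9.584815
R_{1,0} = 2.396204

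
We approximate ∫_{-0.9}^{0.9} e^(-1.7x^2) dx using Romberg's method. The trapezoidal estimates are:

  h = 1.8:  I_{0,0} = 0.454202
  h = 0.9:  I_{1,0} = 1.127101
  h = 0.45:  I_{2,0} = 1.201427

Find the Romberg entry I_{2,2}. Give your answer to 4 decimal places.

Richardson extrapolation on the trapezoidal column (denominator 4−1=3):
I_{1,1} = 1.127101 + (1.127101 − 0.454202)/3 = 1.351401
I_{2,1} = (4·1.201427 − 1.127101) / 3 = 1.226202
I_{2,2} = 1.226202 + (1.226202 − 1.351401)/15 = 1.217855

1.2179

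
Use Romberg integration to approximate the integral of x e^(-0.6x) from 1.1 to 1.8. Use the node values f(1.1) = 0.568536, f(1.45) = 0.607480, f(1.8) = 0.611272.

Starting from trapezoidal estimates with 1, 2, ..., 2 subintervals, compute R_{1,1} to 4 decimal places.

R_{0,0} (trapezoid, 1 panel, h=0.7000): 0.412933
R_{1,0} (trapezoid, 2 panels, h=0.3500): 0.419084
R_{1,1} = 0.419084 + (0.419084 − 0.412933)/3 = 0.421134

0.4211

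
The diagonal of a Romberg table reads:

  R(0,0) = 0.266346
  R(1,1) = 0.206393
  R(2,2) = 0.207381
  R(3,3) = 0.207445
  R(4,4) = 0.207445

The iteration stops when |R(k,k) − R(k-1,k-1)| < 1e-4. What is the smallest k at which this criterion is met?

|R(1,1) − R(0,0)| = 0.059953 ≥ 1e-4
|R(2,2) − R(1,1)| = 0.000988 ≥ 1e-4
|R(3,3) − R(2,2)| = 0.000064 < 1e-4

k = 3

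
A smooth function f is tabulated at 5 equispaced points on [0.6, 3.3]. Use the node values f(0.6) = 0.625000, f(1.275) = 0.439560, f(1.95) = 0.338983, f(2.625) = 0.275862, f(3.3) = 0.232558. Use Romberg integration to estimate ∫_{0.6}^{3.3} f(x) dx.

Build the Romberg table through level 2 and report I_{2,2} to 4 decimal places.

I_{0,0} (trapezoid, 1 panel, h=2.7000): 1.157703
I_{1,0} (trapezoid, 2 panels, h=1.3500): 1.036479
I_{2,0} (trapezoid, 4 panels, h=0.6750): 1.001149
I_{1,1} = 1.036479 + (1.036479 − 1.157703)/3 = 0.996071
I_{2,1} = 1.001149 + (1.001149 − 1.036479)/3 = 0.989372
I_{2,2} = 0.989372 + (0.989372 − 0.996071)/15 = 0.988925

0.9889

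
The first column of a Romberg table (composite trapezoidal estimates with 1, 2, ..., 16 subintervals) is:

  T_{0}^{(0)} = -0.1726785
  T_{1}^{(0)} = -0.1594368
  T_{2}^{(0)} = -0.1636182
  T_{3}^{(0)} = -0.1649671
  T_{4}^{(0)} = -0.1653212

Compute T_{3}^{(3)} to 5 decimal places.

-0.16544

T_{1}^{(1)} = -0.1594368 + (-0.1594368 − (-0.1726785))/3 = -0.1550229
T_{2}^{(1)} = -0.1636182 + (-0.1636182 − (-0.1594368))/3 = -0.1650120
T_{3}^{(1)} = -0.1649671 + (-0.1649671 − (-0.1636182))/3 = -0.1654167
T_{2}^{(2)} = (16·(-0.1650120) − (-0.1550229)) / 15 = -0.1656779
T_{3}^{(2)} = -0.1654167 + (-0.1654167 − (-0.1650120))/15 = -0.1654437
T_{3}^{(3)} = (64·(-0.1654437) − (-0.1656779)) / 63 = -0.1654400
(Column j=1 coincides with Simpson's rule on the same nodes.)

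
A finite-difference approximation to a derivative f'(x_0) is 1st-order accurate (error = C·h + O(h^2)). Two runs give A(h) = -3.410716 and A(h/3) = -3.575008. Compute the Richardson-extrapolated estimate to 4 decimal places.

The leading error scales as h; refining by a factor of 3 reduces it by 3^1 = 3.
Extrapolated value = (3·A(h/3) − A(h)) / (3 − 1)
= (3·(-3.575008) − (-3.410716)) / 2
= -7.314308 / 2 = -3.657154

-3.6572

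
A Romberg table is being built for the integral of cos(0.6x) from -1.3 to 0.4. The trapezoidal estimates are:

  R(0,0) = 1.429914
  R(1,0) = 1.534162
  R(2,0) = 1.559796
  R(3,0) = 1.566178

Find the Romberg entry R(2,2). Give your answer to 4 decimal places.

Richardson extrapolation on the trapezoidal column (denominator 4−1=3):
R(1,1) = (4·1.534162 − 1.429914) / 3 = 1.568911
R(2,1) = 1.559796 + (1.559796 − 1.534162)/3 = 1.568341
R(2,2) = (16·1.568341 − 1.568911) / 15 = 1.568303

1.5683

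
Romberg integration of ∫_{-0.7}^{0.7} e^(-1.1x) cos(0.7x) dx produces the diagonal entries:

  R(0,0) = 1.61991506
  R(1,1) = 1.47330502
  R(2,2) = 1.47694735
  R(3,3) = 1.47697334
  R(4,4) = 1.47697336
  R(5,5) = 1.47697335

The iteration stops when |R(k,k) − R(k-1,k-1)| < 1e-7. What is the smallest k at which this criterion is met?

|R(1,1) − R(0,0)| = 0.14661004 ≥ 1e-7
|R(2,2) − R(1,1)| = 0.00364233 ≥ 1e-7
|R(3,3) − R(2,2)| = 0.00002599 ≥ 1e-7
|R(4,4) − R(3,3)| = 0.00000002 < 1e-7

k = 4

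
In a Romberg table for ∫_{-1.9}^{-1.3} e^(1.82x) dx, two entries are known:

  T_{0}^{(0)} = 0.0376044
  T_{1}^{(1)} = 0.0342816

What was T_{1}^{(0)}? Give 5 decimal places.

0.03511

From T_{1}^{(1)} = (4·T_{1}^{(0)} − T_{0}^{(0)})/3, solve for T_{1}^{(0)}:
4·T_{1}^{(0)} = 3·0.0342816 + 0.0376044 = 0.1404492
T_{1}^{(0)} = 0.0351123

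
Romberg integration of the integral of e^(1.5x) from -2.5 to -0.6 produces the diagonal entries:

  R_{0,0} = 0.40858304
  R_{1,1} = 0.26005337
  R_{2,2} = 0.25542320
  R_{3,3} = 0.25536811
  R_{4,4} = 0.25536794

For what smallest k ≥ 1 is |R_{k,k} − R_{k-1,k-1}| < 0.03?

k = 2

|R_{1,1} − R_{0,0}| = 0.14852967 ≥ 0.03
|R_{2,2} − R_{1,1}| = 0.00463017 < 0.03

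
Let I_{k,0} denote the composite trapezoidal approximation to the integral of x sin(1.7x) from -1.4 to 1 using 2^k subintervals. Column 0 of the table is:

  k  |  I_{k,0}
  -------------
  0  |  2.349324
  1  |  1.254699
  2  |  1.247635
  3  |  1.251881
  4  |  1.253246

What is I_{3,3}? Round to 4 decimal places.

I_{1,1} = (4·1.254699 − 2.349324) / 3 = 0.889824
I_{2,1} = 1.247635 + (1.247635 − 1.254699)/3 = 1.245280
I_{3,1} = (4·1.251881 − 1.247635) / 3 = 1.253296
I_{2,2} = 1.245280 + (1.245280 − 0.889824)/15 = 1.268977
I_{3,2} = (16·1.253296 − 1.245280) / 15 = 1.253830
I_{3,3} = 1.253830 + (1.253830 − 1.268977)/63 = 1.253590

1.2536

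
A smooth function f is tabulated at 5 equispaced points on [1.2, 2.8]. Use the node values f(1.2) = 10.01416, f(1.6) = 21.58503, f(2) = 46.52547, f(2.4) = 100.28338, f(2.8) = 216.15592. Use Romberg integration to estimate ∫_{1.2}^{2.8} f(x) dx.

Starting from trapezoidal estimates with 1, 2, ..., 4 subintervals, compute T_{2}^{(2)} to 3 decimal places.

T_{0}^{(0)} (trapezoid, 1 panel, h=1.6000): 180.93606
T_{1}^{(0)} (trapezoid, 2 panels, h=0.8000): 127.68841
T_{2}^{(0)} (trapezoid, 4 panels, h=0.4000): 112.59157
T_{1}^{(1)} = 127.68841 + (127.68841 − 180.93606)/3 = 109.93919
T_{2}^{(1)} = 112.59157 + (112.59157 − 127.68841)/3 = 107.55929
T_{2}^{(2)} = 107.55929 + (107.55929 − 109.93919)/15 = 107.40063

107.401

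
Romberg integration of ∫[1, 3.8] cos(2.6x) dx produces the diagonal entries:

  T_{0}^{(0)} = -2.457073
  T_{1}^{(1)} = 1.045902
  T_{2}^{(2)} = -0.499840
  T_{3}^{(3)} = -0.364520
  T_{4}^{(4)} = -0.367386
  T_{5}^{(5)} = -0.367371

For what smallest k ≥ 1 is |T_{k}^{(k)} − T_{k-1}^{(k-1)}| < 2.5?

|T_{1}^{(1)} − T_{0}^{(0)}| = 3.502975 ≥ 2.5
|T_{2}^{(2)} − T_{1}^{(1)}| = 1.545742 < 2.5

k = 2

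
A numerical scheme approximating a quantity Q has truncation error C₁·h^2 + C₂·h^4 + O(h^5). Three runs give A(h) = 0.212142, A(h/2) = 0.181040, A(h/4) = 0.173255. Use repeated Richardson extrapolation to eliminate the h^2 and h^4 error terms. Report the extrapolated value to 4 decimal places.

0.1707

First eliminate the h^2 term (factor 2^2 = 4):
  B₁ = (4·0.181040 − 0.212142)/3 = 0.170673
  B₂ = (4·0.173255 − 0.181040)/3 = 0.170660
Then eliminate the h^4 term (factor 2^4 = 16):
  (16·0.170660 − 0.170673)/15 = 0.170659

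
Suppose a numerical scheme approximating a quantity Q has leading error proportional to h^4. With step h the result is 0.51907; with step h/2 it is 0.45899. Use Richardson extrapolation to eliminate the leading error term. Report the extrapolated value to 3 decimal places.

Extrapolated value = (16·A(h/2) − A(h)) / (16 − 1)
= (16·0.45899 − 0.51907) / 15
= 6.82477 / 15 = 0.45498

0.455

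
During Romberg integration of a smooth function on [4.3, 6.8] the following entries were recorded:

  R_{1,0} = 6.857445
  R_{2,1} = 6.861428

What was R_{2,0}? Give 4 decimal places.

From R_{2,1} = (4·R_{2,0} − R_{1,0})/3, solve for R_{2,0}:
4·R_{2,0} = 3·6.861428 + 6.857445 = 27.441729
R_{2,0} = 6.860432

6.8604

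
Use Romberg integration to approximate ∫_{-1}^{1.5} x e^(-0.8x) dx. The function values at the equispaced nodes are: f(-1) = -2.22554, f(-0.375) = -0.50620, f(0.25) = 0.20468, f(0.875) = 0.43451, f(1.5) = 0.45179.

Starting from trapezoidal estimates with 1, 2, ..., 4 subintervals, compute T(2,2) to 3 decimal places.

T(0,0) (trapezoid, 1 panel, h=2.5000): -2.21719
T(1,0) (trapezoid, 2 panels, h=1.2500): -0.85274
T(2,0) (trapezoid, 4 panels, h=0.6250): -0.47118
T(1,1) = -0.85274 + (-0.85274 − (-2.21719))/3 = -0.39792
T(2,1) = -0.47118 + (-0.47118 − (-0.85274))/3 = -0.34399
T(2,2) = -0.34399 + (-0.34399 − (-0.39792))/15 = -0.34039

-0.340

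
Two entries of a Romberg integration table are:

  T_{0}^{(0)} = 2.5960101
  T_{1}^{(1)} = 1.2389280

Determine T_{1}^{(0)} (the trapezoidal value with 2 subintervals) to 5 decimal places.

1.57820

From T_{1}^{(1)} = (4·T_{1}^{(0)} − T_{0}^{(0)})/3, solve for T_{1}^{(0)}:
4·T_{1}^{(0)} = 3·1.2389280 + 2.5960101 = 6.3127941
T_{1}^{(0)} = 1.5781985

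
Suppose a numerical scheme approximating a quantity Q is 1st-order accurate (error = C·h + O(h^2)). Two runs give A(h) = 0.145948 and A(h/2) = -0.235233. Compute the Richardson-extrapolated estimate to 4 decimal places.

-0.6164

Extrapolated value = (2·A(h/2) − A(h)) / (2 − 1)
= (2·(-0.235233) − 0.145948) / 1
= -0.616414 / 1 = -0.616414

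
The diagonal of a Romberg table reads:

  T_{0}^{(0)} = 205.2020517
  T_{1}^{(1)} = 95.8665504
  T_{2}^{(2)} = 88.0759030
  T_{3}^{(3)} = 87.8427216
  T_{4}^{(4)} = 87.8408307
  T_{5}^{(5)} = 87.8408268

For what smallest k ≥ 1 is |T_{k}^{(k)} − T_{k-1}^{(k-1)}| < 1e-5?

|T_{1}^{(1)} − T_{0}^{(0)}| = 109.3355013 ≥ 1e-5
|T_{2}^{(2)} − T_{1}^{(1)}| = 7.7906474 ≥ 1e-5
|T_{3}^{(3)} − T_{2}^{(2)}| = 0.2331814 ≥ 1e-5
|T_{4}^{(4)} − T_{3}^{(3)}| = 0.0018909 ≥ 1e-5
|T_{5}^{(5)} − T_{4}^{(4)}| = 0.0000039 < 1e-5

k = 5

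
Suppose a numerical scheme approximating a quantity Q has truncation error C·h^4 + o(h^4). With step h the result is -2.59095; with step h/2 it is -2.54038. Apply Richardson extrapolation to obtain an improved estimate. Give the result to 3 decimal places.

The leading error scales as h^4; refining by a factor of 2 reduces it by 2^4 = 16.
Extrapolated value = (16·A(h/2) − A(h)) / (16 − 1)
= (16·(-2.54038) − (-2.59095)) / 15
= -38.05513 / 15 = -2.53701

-2.537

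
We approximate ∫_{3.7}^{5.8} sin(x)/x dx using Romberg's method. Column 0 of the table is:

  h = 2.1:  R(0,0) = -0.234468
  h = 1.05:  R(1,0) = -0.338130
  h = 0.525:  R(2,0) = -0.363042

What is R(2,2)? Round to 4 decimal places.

R(1,1) = (4·(-0.338130) − (-0.234468)) / 3 = -0.372684
R(2,1) = (4·(-0.363042) − (-0.338130)) / 3 = -0.371346
R(2,2) = -0.371346 + (-0.371346 − (-0.372684))/15 = -0.371257

-0.3713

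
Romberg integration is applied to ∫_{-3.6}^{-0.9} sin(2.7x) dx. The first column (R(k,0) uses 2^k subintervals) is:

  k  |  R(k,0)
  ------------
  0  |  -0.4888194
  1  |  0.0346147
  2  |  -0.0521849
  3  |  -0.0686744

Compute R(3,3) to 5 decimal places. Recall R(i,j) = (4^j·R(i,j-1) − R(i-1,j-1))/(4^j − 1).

-0.07328

Richardson extrapolation on the trapezoidal column (denominator 4−1=3):
R(1,1) = 0.0346147 + (0.0346147 − (-0.4888194))/3 = 0.2090927
R(2,1) = -0.0521849 + (-0.0521849 − 0.0346147)/3 = -0.0811181
R(3,1) = (4·(-0.0686744) − (-0.0521849)) / 3 = -0.0741709
R(2,2) = (16·(-0.0811181) − 0.2090927) / 15 = -0.1004655
R(3,2) = (16·(-0.0741709) − (-0.0811181)) / 15 = -0.0737078
R(3,3) = -0.0737078 + (-0.0737078 − (-0.1004655))/63 = -0.0732831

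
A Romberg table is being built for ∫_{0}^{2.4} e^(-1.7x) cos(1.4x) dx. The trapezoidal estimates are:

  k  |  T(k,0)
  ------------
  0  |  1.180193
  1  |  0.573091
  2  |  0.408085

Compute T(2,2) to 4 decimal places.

0.3519

Richardson extrapolation on the trapezoidal column (denominator 4−1=3):
T(1,1) = (4·0.573091 − 1.180193) / 3 = 0.370724
T(2,1) = (4·0.408085 − 0.573091) / 3 = 0.353083
T(2,2) = (16·0.353083 − 0.370724) / 15 = 0.351907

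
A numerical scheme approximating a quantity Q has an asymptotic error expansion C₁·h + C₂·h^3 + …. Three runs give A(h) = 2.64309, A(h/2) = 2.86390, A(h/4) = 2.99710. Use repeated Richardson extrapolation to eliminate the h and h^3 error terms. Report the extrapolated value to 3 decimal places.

3.137

First eliminate the h term (factor 2^1 = 2):
  B₁ = (2·2.86390 − 2.64309)/1 = 3.08471
  B₂ = (2·2.99710 − 2.86390)/1 = 3.13030
Then eliminate the h^3 term (factor 2^3 = 8):
  (8·3.13030 − 3.08471)/7 = 3.13681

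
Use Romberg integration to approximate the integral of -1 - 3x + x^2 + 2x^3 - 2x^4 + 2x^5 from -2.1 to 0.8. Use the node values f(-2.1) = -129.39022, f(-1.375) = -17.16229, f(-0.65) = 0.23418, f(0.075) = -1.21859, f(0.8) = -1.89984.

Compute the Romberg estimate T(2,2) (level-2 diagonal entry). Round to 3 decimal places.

-48.475

T(0,0) (trapezoid, 1 panel, h=2.9000): -190.37059
T(1,0) (trapezoid, 2 panels, h=1.4500): -94.84573
T(2,0) (trapezoid, 4 panels, h=0.7250): -60.74900
T(1,1) = -94.84573 + (-94.84573 − (-190.37059))/3 = -63.00411
T(2,1) = -60.74900 + (-60.74900 − (-94.84573))/3 = -49.38342
T(2,2) = -49.38342 + (-49.38342 − (-63.00411))/15 = -48.47537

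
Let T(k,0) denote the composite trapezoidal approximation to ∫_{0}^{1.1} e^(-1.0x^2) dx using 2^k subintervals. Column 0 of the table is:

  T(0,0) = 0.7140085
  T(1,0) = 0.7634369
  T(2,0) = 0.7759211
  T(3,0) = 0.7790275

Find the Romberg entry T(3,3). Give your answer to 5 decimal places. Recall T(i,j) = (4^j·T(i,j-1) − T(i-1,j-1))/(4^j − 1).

Richardson extrapolation on the trapezoidal column (denominator 4−1=3):
T(1,1) = (4·0.7634369 − 0.7140085) / 3 = 0.7799130
T(2,1) = (4·0.7759211 − 0.7634369) / 3 = 0.7800825
T(3,1) = 0.7790275 + (0.7790275 − 0.7759211)/3 = 0.7800630
T(2,2) = 0.7800825 + (0.7800825 − 0.7799130)/15 = 0.7800938
T(3,2) = (16·0.7800630 − 0.7800825) / 15 = 0.7800617
T(3,3) = (64·0.7800617 − 0.7800938) / 63 = 0.7800612

0.78006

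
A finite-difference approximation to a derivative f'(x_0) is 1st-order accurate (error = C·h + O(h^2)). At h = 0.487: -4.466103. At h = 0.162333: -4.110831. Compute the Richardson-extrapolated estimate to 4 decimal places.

-3.9332

The leading error scales as h; refining by a factor of 3 reduces it by 3^1 = 3.
Extrapolated value = (3·A(h/3) − A(h)) / (3 − 1)
= (3·(-4.110831) − (-4.466103)) / 2
= -7.866390 / 2 = -3.933195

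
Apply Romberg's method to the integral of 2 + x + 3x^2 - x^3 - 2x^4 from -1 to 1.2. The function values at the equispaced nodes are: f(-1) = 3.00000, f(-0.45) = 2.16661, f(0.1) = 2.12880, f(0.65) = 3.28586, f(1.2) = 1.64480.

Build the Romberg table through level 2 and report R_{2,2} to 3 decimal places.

5.684

R_{0,0} (trapezoid, 1 panel, h=2.2000): 5.10928
R_{1,0} (trapezoid, 2 panels, h=1.1000): 4.89632
R_{2,0} (trapezoid, 4 panels, h=0.5500): 5.44702
R_{1,1} = 4.89632 + (4.89632 − 5.10928)/3 = 4.82533
R_{2,1} = 5.44702 + (5.44702 − 4.89632)/3 = 5.63059
R_{2,2} = 5.63059 + (5.63059 − 4.82533)/15 = 5.68427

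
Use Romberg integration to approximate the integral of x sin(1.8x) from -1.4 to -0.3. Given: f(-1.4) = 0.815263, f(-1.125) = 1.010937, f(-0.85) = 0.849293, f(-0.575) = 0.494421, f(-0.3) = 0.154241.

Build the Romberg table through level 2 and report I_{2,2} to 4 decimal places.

I_{0,0} (trapezoid, 1 panel, h=1.1000): 0.533227
I_{1,0} (trapezoid, 2 panels, h=0.5500): 0.733725
I_{2,0} (trapezoid, 4 panels, h=0.2750): 0.780836
I_{1,1} = 0.733725 + (0.733725 − 0.533227)/3 = 0.800558
I_{2,1} = 0.780836 + (0.780836 − 0.733725)/3 = 0.796540
I_{2,2} = 0.796540 + (0.796540 − 0.800558)/15 = 0.796272

0.7963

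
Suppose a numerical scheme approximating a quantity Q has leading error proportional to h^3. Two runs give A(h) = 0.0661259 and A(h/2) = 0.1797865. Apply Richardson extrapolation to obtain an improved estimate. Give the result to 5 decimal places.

The leading error scales as h^3; refining by a factor of 2 reduces it by 2^3 = 8.
Extrapolated value = (8·A(h/2) − A(h)) / (8 − 1)
= (8·0.1797865 − 0.0661259) / 7
= 1.3721661 / 7 = 0.1960237

0.19602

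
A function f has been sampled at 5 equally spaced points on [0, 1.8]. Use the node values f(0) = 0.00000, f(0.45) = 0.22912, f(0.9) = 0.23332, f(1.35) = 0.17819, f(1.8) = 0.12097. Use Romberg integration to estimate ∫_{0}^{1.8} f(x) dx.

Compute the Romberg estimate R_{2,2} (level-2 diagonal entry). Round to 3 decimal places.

R_{0,0} (trapezoid, 1 panel, h=1.8000): 0.10887
R_{1,0} (trapezoid, 2 panels, h=0.9000): 0.26442
R_{2,0} (trapezoid, 4 panels, h=0.4500): 0.31550
R_{1,1} = 0.26442 + (0.26442 − 0.10887)/3 = 0.31627
R_{2,1} = 0.31550 + (0.31550 − 0.26442)/3 = 0.33253
R_{2,2} = 0.33253 + (0.33253 − 0.31627)/15 = 0.33361

0.334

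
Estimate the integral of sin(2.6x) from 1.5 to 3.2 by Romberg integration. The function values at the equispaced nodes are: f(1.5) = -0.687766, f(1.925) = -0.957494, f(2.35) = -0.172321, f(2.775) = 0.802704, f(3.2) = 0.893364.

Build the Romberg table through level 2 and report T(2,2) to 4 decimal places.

-0.1054

T(0,0) (trapezoid, 1 panel, h=1.7000): 0.174758
T(1,0) (trapezoid, 2 panels, h=0.8500): -0.059094
T(2,0) (trapezoid, 4 panels, h=0.4250): -0.095333
T(1,1) = -0.059094 + (-0.059094 − 0.174758)/3 = -0.137045
T(2,1) = -0.095333 + (-0.095333 − (-0.059094))/3 = -0.107413
T(2,2) = -0.107413 + (-0.107413 − (-0.137045))/15 = -0.105438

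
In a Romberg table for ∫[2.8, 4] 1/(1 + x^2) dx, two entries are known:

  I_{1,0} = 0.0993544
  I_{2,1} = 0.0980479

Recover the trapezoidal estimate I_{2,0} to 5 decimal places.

0.09837

From I_{2,1} = (4·I_{2,0} − I_{1,0})/3, solve for I_{2,0}:
4·I_{2,0} = 3·0.0980479 + 0.0993544 = 0.3934981
I_{2,0} = 0.0983745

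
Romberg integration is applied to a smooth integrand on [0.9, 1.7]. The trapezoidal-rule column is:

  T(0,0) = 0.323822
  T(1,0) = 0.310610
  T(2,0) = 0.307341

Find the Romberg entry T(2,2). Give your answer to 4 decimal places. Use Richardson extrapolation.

T(1,1) = (4·0.310610 − 0.323822) / 3 = 0.306206
T(2,1) = 0.307341 + (0.307341 − 0.310610)/3 = 0.306251
T(2,2) = 0.306251 + (0.306251 − 0.306206)/15 = 0.306254

0.3063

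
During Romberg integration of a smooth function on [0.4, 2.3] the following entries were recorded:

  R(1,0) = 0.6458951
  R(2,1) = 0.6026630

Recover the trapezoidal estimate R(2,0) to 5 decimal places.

0.61347

From R(2,1) = (4·R(2,0) − R(1,0))/3, solve for R(2,0):
4·R(2,0) = 3·0.6026630 + 0.6458951 = 2.4538841
R(2,0) = 0.6134710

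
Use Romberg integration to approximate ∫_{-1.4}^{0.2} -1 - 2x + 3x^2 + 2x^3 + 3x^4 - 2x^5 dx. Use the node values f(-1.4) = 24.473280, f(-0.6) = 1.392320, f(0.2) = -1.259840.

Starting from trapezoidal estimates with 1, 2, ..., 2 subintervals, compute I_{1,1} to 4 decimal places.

7.6754

I_{0,0} (trapezoid, 1 panel, h=1.6000): 18.570752
I_{1,0} (trapezoid, 2 panels, h=0.8000): 10.399232
I_{1,1} = 10.399232 + (10.399232 − 18.570752)/3 = 7.675392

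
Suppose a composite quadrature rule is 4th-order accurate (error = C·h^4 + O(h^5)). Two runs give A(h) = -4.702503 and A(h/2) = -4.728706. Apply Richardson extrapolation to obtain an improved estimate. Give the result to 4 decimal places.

-4.7305

The leading error scales as h^4; refining by a factor of 2 reduces it by 2^4 = 16.
Extrapolated value = (16·A(h/2) − A(h)) / (16 − 1)
= (16·(-4.728706) − (-4.702503)) / 15
= -70.956793 / 15 = -4.730453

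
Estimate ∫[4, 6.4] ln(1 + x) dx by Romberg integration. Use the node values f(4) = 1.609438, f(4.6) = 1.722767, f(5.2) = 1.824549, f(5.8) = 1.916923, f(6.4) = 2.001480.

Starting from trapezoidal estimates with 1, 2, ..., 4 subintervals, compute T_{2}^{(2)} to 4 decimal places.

T_{0}^{(0)} (trapezoid, 1 panel, h=2.4000): 4.333102
T_{1}^{(0)} (trapezoid, 2 panels, h=1.2000): 4.356010
T_{2}^{(0)} (trapezoid, 4 panels, h=0.6000): 4.361819
T_{1}^{(1)} = 4.356010 + (4.356010 − 4.333102)/3 = 4.363646
T_{2}^{(1)} = 4.361819 + (4.361819 − 4.356010)/3 = 4.363755
T_{2}^{(2)} = 4.363755 + (4.363755 − 4.363646)/15 = 4.363762

4.3638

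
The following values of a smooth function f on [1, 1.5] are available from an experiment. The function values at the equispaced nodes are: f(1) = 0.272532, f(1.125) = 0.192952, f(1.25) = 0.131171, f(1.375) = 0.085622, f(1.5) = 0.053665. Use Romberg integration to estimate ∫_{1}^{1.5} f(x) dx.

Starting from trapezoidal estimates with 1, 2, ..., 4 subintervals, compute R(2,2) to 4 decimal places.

R(0,0) (trapezoid, 1 panel, h=0.5000): 0.081549
R(1,0) (trapezoid, 2 panels, h=0.2500): 0.073567
R(2,0) (trapezoid, 4 panels, h=0.1250): 0.071605
R(1,1) = 0.073567 + (0.073567 − 0.081549)/3 = 0.070906
R(2,1) = 0.071605 + (0.071605 − 0.073567)/3 = 0.070951
R(2,2) = 0.070951 + (0.070951 − 0.070906)/15 = 0.070954

0.0710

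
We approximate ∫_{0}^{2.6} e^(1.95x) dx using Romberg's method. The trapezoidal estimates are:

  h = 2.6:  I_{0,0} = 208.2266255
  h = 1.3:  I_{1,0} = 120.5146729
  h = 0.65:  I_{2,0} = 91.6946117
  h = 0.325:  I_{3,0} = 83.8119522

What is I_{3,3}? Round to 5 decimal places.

81.11859

Richardson extrapolation on the trapezoidal column (denominator 4−1=3):
I_{1,1} = (4·120.5146729 − 208.2266255) / 3 = 91.2773554
I_{2,1} = (4·91.6946117 − 120.5146729) / 3 = 82.0879246
I_{3,1} = (4·83.8119522 − 91.6946117) / 3 = 81.1843990
I_{2,2} = 82.0879246 + (82.0879246 − 91.2773554)/15 = 81.4752959
I_{3,2} = (16·81.1843990 − 82.0879246) / 15 = 81.1241640
I_{3,3} = (64·81.1241640 − 81.4752959) / 63 = 81.1185905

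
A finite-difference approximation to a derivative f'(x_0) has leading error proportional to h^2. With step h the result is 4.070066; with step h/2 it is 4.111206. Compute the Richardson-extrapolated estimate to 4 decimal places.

4.1249

Extrapolated value = (4·A(h/2) − A(h)) / (4 − 1)
= (4·4.111206 − 4.070066) / 3
= 12.374758 / 3 = 4.124919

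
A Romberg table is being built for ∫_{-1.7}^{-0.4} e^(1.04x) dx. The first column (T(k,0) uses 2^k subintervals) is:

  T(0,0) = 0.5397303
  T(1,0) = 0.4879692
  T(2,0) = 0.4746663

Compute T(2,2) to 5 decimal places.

0.47020

Richardson extrapolation on the trapezoidal column (denominator 4−1=3):
T(1,1) = 0.4879692 + (0.4879692 − 0.5397303)/3 = 0.4707155
T(2,1) = (4·0.4746663 − 0.4879692) / 3 = 0.4702320
T(2,2) = (16·0.4702320 − 0.4707155) / 15 = 0.4701998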